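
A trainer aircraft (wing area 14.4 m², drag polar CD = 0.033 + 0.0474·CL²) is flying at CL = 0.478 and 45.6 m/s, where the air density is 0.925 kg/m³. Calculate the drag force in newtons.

D = 607 N

CD = 0.033 + 0.0474 × 0.478² = 0.04383
D = ½ρv²S·CD = ½ × 0.925 × 45.6² × 14.4 × 0.04383 = 607 N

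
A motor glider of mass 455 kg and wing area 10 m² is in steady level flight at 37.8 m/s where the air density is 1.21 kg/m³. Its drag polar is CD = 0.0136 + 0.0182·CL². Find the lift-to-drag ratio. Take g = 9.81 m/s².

L/D = 28

Weight W = mg = 455 × 9.81 = 4463.6 N; in level flight L = W.
Dynamic pressure q = 0.5 × 1.21 × 37.8² = 864.4 Pa.
CL = 2W/(ρv²S) = 2×4463.6/(1.21×37.8²×10) = 0.5163.
CD = 0.0136 + 0.0182 × 0.5163² = 0.01845.
L/D = CL/CD = 0.5163 / 0.01845 = 28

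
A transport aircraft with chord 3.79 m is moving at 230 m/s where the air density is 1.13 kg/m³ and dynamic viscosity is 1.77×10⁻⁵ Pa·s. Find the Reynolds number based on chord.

Re = ρ·v·c/μ = 1.13 × 230 × 3.79 / (1.77×10⁻⁵) = 5.57×10^7

Re = 5.57×10^7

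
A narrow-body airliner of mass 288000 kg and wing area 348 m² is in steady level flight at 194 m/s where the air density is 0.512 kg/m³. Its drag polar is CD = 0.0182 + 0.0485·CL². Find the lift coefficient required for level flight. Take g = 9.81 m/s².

Weight W = mg = 288000 × 9.81 = 2.8253×10^6 N; in level flight L = W.
q = ½ρv² = ½ × 0.512 × 194² = 9635 Pa.
CL = 2W/(ρv²S) = 2×2.8253×10^6/(0.512×194²×348) = 0.8426.

CL = 0.843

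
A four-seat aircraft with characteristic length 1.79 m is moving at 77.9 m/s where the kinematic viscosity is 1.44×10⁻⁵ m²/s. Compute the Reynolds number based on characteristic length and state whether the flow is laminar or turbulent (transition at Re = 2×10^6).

Re = v·c/ν = 77.9 × 1.79 / (1.44×10⁻⁵) = 9.68×10^6
Since 9.68×10^6 > 2×10^6, the flow is turbulent.

Re = 9.68×10^6 (turbulent)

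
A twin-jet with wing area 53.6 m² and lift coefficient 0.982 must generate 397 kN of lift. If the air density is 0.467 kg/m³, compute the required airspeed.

v = 180 m/s

L = ½ρv²S·CL ⇒ v = √(2L/(ρ·S·CL))
v = √(2 × 3.97×10^5 / (0.467 × 53.6 × 0.982)) = √32300 = 180 m/s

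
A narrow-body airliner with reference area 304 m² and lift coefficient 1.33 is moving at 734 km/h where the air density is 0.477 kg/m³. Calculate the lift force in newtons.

L = 4.01×10^6 N

Convert speed: v = 734 km/h ÷ 3.6 = 203.9 m/s.
L = ½ρv²S·CL = ½ × 0.477 × 203.9² × 304 × 1.33 = 4.01×10^6 N ≈ 4010 kN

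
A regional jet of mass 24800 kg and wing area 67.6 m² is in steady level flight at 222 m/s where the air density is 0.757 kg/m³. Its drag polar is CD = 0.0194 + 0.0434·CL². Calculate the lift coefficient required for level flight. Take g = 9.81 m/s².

Level flight ⇒ L = W = m·g = 24800 × 9.81 = 2.4329×10^5 N.
q = ½ρv² = ½ × 0.757 × 222² = 18650 Pa.
CL = W/(q·S) = 2.4329×10^5 / (18650 × 67.6) = 0.1929.

CL = 0.193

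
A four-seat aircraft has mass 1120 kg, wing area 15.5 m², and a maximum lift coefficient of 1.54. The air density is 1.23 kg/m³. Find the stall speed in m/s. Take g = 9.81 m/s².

V_stall = 27.4 m/s

Stall occurs when L = W at CL,max. W = mg = 1120 × 9.81 = 10990 N.
V_stall = √(2W/(ρ·S·CL,max)) = √(2 × 10990 / (1.23 × 15.5 × 1.54))
V_stall = √748.4 = 27.4 m/s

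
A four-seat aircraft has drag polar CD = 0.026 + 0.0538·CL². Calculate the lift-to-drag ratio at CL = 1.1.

L/D = 12.1

CD = 0.026 + 0.0538 × 1.1² = 0.0911
L/D = CL/CD = 1.1 / 0.0911 = 12.1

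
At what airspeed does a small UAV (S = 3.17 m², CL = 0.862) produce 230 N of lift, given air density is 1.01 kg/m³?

v = 12.9 m/s

L = ½ρv²S·CL ⇒ v = √(2L/(ρ·S·CL))
v = √(2 × 230 / (1.01 × 3.17 × 0.862)) = √166.7 = 12.9 m/s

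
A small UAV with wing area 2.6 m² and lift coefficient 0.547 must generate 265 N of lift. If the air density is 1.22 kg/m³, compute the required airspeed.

L = ½ρv²S·CL ⇒ v = √(2L/(ρ·S·CL))
v = √(2 × 265 / (1.22 × 2.6 × 0.547)) = √305.5 = 17.5 m/s

v = 17.5 m/s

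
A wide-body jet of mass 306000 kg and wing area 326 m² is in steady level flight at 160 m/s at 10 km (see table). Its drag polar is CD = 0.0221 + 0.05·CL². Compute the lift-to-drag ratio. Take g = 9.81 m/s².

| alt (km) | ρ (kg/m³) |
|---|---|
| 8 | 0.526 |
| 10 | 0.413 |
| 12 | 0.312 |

At 10 km, from the table: ρ = 0.413 kg/m³.
Level flight ⇒ L = W = m·g = 306000 × 9.81 = 3.0019×10^6 N.
q = ½ρv² = ½ × 0.413 × 160² = 5286 Pa.
CL = W/(q·S) = 3.0019×10^6 / (5286 × 326) = 1.742.
CD = 0.0221 + 0.05 × 1.742² = 0.1738.
L/D = CL/CD = 1.742 / 0.1738 = 10

L/D = 10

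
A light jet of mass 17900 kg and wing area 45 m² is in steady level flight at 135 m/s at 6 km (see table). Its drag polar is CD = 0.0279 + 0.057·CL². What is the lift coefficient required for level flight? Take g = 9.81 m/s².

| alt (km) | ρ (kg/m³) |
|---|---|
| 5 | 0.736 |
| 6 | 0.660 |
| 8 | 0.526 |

CL = 0.649

At 6 km, from the table: ρ = 0.660 kg/m³.
Level flight ⇒ L = W = m·g = 17900 × 9.81 = 1.756×10^5 N.
Dynamic pressure q = 0.5 × 0.66 × 135² = 6014 Pa.
CL = 2W/(ρv²S) = 2×1.756×10^5/(0.66×135²×45) = 0.6488.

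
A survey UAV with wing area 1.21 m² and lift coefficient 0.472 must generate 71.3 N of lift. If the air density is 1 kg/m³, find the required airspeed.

v = 15.8 m/s

L = ½ρv²S·CL ⇒ v = √(2L/(ρ·S·CL))
v = √(2 × 71.3 / (1 × 1.21 × 0.472)) = √249.7 = 15.8 m/s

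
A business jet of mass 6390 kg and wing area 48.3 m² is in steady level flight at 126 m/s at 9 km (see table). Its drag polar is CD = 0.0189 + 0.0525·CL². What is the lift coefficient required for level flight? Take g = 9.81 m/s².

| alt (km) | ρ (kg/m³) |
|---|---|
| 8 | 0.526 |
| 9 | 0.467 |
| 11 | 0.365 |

At 9 km, from the table: ρ = 0.467 kg/m³.
Level flight ⇒ L = W = m·g = 6390 × 9.81 = 62686 N.
Dynamic pressure q = 0.5 × 0.467 × 126² = 3707 Pa.
CL = W/(q·S) = 62686 / (3707 × 48.3) = 0.3501.

CL = 0.35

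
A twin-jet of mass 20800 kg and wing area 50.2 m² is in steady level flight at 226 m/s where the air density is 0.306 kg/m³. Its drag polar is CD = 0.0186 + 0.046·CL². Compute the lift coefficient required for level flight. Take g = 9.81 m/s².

CL = 0.52

Weight W = mg = 20800 × 9.81 = 2.0405×10^5 N; in level flight L = W.
Dynamic pressure q = 0.5 × 0.306 × 226² = 7815 Pa.
CL = W/(q·S) = 2.0405×10^5 / (7815 × 50.2) = 0.5201.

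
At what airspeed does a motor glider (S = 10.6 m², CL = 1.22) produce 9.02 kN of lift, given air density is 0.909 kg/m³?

v = 39.2 m/s

L = ½ρv²S·CL ⇒ v = √(2L/(ρ·S·CL))
v = √(2 × 9020 / (0.909 × 10.6 × 1.22)) = √1535 = 39.2 m/s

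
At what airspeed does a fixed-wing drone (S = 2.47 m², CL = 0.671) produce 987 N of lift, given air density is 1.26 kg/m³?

v = 30.7 m/s

L = ½ρv²S·CL ⇒ v = √(2L/(ρ·S·CL))
v = √(2 × 987 / (1.26 × 2.47 × 0.671)) = √945.3 = 30.7 m/s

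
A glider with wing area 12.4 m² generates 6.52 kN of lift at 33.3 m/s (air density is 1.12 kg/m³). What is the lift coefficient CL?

CL = 0.847

From L = ½ρv²S·CL, rearranging gives CL = 2L/(ρv²S).
CL = 2 × 6520 / (1.12 × 33.3² × 12.4) = 0.847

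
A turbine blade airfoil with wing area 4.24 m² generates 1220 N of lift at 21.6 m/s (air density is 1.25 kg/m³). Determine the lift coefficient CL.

From L = ½ρv²S·CL, rearranging gives CL = 2L/(ρv²S).
CL = 2 × 1220 / (1.25 × 21.6² × 4.24) = 0.987

CL = 0.987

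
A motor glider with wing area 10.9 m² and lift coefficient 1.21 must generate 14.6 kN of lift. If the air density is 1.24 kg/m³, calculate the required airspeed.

L = ½ρv²S·CL ⇒ v = √(2L/(ρ·S·CL))
v = √(2 × 14600 / (1.24 × 10.9 × 1.21)) = √1785 = 42.3 m/s

v = 42.3 m/s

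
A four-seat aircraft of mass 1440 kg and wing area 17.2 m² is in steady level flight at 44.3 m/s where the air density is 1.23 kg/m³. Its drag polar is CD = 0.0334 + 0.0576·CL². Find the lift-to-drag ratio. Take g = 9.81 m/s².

Level flight ⇒ L = W = m·g = 1440 × 9.81 = 14126 N.
Dynamic pressure q = 0.5 × 1.23 × 44.3² = 1207 Pa.
CL = 2W/(ρv²S) = 2×14126/(1.23×44.3²×17.2) = 0.6805.
CD = 0.0334 + 0.0576 × 0.6805² = 0.06007.
L/D = CL/CD = 0.6805 / 0.06007 = 11.3

L/D = 11.3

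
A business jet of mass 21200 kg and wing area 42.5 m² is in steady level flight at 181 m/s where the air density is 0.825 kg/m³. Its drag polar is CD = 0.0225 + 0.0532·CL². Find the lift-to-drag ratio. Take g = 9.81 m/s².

Weight W = mg = 21200 × 9.81 = 2.0797×10^5 N; in level flight L = W.
q = ½ρv² = ½ × 0.825 × 181² = 13510 Pa.
CL = W/(q·S) = 2.0797×10^5 / (13510 × 42.5) = 0.3621.
CD = 0.0225 + 0.0532 × 0.3621² = 0.02948.
L/D = CL/CD = 0.3621 / 0.02948 = 12.3

L/D = 12.3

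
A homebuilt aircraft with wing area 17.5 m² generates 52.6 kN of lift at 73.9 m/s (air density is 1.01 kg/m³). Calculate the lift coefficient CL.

CL = 1.09

From L = ½ρv²S·CL, rearranging gives CL = 2L/(ρv²S).
CL = 2 × 52600 / (1.01 × 73.9² × 17.5) = 1.09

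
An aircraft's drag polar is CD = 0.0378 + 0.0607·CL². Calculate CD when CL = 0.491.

CD = 0.0378 + 0.0607 × 0.491² = 0.0378 + 0.01463 = 0.0524

CD = 0.0524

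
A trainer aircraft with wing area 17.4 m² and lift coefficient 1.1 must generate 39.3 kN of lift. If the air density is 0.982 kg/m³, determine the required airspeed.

L = ½ρv²S·CL ⇒ v = √(2L/(ρ·S·CL))
v = √(2 × 39300 / (0.982 × 17.4 × 1.1)) = √4182 = 64.7 m/s

v = 64.7 m/s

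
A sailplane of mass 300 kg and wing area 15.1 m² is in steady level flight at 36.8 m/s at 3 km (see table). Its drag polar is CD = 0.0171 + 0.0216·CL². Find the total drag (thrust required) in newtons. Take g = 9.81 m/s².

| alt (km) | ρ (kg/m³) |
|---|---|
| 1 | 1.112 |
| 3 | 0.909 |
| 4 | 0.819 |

At 3 km, from the table: ρ = 0.909 kg/m³.
Weight W = mg = 300 × 9.81 = 2943 N; in level flight L = W.
Dynamic pressure q = 0.5 × 0.909 × 36.8² = 615.5 Pa.
CL = W/(q·S) = 2943 / (615.5 × 15.1) = 0.3167.
CD = 0.0171 + 0.0216 × 0.3167² = 0.01927.
D = q·S·CD = 615.5 × 15.1 × 0.01927 = 179.1 N

D = 179 N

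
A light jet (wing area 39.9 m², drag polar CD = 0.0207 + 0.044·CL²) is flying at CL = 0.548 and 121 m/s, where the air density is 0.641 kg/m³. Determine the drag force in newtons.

D = 6350 N

CD = 0.0207 + 0.044 × 0.548² = 0.03391
D = ½ρv²S·CD = ½ × 0.641 × 121² × 39.9 × 0.03391 = 6350 N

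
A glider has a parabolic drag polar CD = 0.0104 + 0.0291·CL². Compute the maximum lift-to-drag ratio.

For CD = CD0 + K·CL², (L/D)max occurs at CL* = √(CD0/K) and equals 1/(2√(K·CD0)).
(L/D)max = 1/(2√(0.0291 × 0.0104)) = 1/(2 × 0.0174) = 28.7

(L/D)max = 28.7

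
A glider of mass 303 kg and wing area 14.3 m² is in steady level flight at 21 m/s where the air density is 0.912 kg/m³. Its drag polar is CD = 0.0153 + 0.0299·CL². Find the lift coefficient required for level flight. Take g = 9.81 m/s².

Level flight ⇒ L = W = m·g = 303 × 9.81 = 2972.4 N.
q = ½ρv² = ½ × 0.912 × 21² = 201.1 Pa.
CL = W/(q·S) = 2972.4 / (201.1 × 14.3) = 1.034.

CL = 1.03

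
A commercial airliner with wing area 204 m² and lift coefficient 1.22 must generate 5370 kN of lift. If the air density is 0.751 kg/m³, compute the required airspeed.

L = ½ρv²S·CL ⇒ v = √(2L/(ρ·S·CL))
v = √(2 × 5.37×10^6 / (0.751 × 204 × 1.22)) = √57460 = 240 m/s

v = 240 m/s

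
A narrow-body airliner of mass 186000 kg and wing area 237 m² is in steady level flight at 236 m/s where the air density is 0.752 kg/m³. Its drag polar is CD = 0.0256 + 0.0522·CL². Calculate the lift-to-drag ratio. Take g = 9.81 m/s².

L/D = 11.3

Level flight ⇒ L = W = m·g = 186000 × 9.81 = 1.8247×10^6 N.
Dynamic pressure q = 0.5 × 0.752 × 236² = 20940 Pa.
CL = 2W/(ρv²S) = 2×1.8247×10^6/(0.752×236²×237) = 0.3676.
CD = 0.0256 + 0.0522 × 0.3676² = 0.03266.
L/D = CL/CD = 0.3676 / 0.03266 = 11.3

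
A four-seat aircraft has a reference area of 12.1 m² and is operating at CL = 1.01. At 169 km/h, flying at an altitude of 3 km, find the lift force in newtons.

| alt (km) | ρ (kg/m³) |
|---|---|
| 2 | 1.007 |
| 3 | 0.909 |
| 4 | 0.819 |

L = 12200 N

At 3 km, from the table: ρ = 0.909 kg/m³.
Convert speed: v = 169 km/h ÷ 3.6 = 46.94 m/s.
Dynamic pressure q = ½ρv² = ½ × 0.909 × 46.94² = 1002 Pa.
L = q·S·CL = 1002 × 12.1 × 1.01 = 12200 N ≈ 12.2 kN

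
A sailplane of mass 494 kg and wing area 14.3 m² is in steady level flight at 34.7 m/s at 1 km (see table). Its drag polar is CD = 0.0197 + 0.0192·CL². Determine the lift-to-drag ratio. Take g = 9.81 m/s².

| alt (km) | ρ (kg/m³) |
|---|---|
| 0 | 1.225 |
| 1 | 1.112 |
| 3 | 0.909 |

At 1 km, from the table: ρ = 1.112 kg/m³.
Level flight ⇒ L = W = m·g = 494 × 9.81 = 4846.1 N.
q = ½ρv² = ½ × 1.112 × 34.7² = 669.5 Pa.
CL = W/(q·S) = 4846.1 / (669.5 × 14.3) = 0.5062.
CD = 0.0197 + 0.0192 × 0.5062² = 0.02462.
L/D = CL/CD = 0.5062 / 0.02462 = 20.6

L/D = 20.6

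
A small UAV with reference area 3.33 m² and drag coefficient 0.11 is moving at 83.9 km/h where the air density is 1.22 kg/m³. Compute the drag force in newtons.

Convert speed: v = 83.9 km/h ÷ 3.6 = 23.31 m/s.
D = ½ρv²S·CD = ½ × 1.22 × 23.31² × 3.33 × 0.11 = 121 N

D = 121 N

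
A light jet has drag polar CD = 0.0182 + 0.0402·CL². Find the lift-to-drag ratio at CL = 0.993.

L/D = 17.2

CD = 0.0182 + 0.0402 × 0.993² = 0.05784
L/D = CL/CD = 0.993 / 0.05784 = 17.2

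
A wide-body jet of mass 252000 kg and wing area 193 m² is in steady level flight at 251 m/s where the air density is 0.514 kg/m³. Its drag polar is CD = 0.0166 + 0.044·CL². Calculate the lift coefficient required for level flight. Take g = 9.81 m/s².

CL = 0.791

In steady level flight, lift balances weight: W = mg = 252000 × 9.81 = 2.4721×10^6 N.
q = ½ρv² = ½ × 0.514 × 251² = 16190 Pa.
Required CL = L/(qS) = 2.4721×10^6/(16190·193) = 0.7911.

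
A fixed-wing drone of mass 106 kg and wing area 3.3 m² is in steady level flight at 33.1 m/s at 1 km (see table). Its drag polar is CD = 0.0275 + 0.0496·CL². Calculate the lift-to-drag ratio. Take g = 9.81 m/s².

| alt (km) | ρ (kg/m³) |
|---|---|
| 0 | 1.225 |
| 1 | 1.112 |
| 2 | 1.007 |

L/D = 12.7

At 1 km, from the table: ρ = 1.112 kg/m³.
Level flight ⇒ L = W = m·g = 106 × 9.81 = 1039.9 N.
Dynamic pressure q = 0.5 × 1.112 × 33.1² = 609.2 Pa.
CL = 2W/(ρv²S) = 2×1039.9/(1.112×33.1²×3.3) = 0.5173.
CD = 0.0275 + 0.0496 × 0.5173² = 0.04077.
L/D = CL/CD = 0.5173 / 0.04077 = 12.7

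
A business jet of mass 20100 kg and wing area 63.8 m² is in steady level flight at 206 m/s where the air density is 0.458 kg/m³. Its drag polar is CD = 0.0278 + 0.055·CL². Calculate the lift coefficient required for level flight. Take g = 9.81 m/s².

CL = 0.318

Weight W = mg = 20100 × 9.81 = 1.9718×10^5 N; in level flight L = W.
Dynamic pressure q = 0.5 × 0.458 × 206² = 9718 Pa.
CL = W/(q·S) = 1.9718×10^5 / (9718 × 63.8) = 0.318.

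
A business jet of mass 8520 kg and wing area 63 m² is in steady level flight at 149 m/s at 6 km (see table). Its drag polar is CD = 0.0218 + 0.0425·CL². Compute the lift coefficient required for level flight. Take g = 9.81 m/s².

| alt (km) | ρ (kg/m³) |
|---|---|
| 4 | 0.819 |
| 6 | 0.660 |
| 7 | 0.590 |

CL = 0.181

At 6 km, from the table: ρ = 0.660 kg/m³.
Level flight ⇒ L = W = m·g = 8520 × 9.81 = 83581 N.
Dynamic pressure q = 0.5 × 0.66 × 149² = 7326 Pa.
CL = W/(q·S) = 83581 / (7326 × 63) = 0.1811.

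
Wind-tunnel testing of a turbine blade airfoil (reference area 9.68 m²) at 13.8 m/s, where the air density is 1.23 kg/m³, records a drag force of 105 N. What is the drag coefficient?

From D = ½ρv²S·CD, rearranging gives CD = 2D/(ρv²S).
CD = 2 × 105 / (1.23 × 13.8² × 9.68) = 0.0926

CD = 0.0926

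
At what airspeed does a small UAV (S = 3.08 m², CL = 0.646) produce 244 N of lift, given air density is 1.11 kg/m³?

v = 14.9 m/s

L = ½ρv²S·CL ⇒ v = √(2L/(ρ·S·CL))
v = √(2 × 244 / (1.11 × 3.08 × 0.646)) = √221 = 14.9 m/s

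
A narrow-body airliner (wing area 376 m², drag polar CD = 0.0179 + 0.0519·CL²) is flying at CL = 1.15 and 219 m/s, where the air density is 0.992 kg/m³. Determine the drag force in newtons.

D = 7.74×10^5 N

CD = 0.0179 + 0.0519 × 1.15² = 0.08654
D = ½ρv²S·CD = ½ × 0.992 × 219² × 376 × 0.08654 = 7.74×10^5 N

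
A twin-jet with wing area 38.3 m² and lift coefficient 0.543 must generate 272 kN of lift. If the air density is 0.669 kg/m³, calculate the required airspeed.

v = 198 m/s

L = ½ρv²S·CL ⇒ v = √(2L/(ρ·S·CL))
v = √(2 × 2.72×10^5 / (0.669 × 38.3 × 0.543)) = √39100 = 198 m/s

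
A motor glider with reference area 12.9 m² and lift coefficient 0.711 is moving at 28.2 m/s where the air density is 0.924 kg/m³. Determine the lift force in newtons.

L = 3370 N

Dynamic pressure q = ½ρv² = ½ × 0.924 × 28.2² = 367.4 Pa.
L = q·S·CL = 367.4 × 12.9 × 0.711 = 3370 N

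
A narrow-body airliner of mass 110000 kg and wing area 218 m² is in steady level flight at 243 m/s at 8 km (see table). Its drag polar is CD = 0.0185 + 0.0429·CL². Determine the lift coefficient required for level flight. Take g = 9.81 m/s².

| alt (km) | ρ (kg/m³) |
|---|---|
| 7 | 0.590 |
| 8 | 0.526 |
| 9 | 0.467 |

CL = 0.319

At 8 km, from the table: ρ = 0.526 kg/m³.
Level flight ⇒ L = W = m·g = 110000 × 9.81 = 1.0791×10^6 N.
q = ½ρv² = ½ × 0.526 × 243² = 15530 Pa.
Required CL = L/(qS) = 1.0791×10^6/(15530·218) = 0.3187.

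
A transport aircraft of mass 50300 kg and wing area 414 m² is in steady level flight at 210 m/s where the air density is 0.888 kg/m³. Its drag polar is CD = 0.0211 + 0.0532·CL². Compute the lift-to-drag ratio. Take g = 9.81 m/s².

Level flight ⇒ L = W = m·g = 50300 × 9.81 = 4.9344×10^5 N.
Dynamic pressure q = 0.5 × 0.888 × 210² = 19580 Pa.
CL = 2W/(ρv²S) = 2×4.9344×10^5/(0.888×210²×414) = 0.06087.
CD = 0.0211 + 0.0532 × 0.06087² = 0.0213.
L/D = CL/CD = 0.06087 / 0.0213 = 2.86

L/D = 2.86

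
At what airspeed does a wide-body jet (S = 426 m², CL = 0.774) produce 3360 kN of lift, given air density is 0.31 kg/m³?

L = ½ρv²S·CL ⇒ v = √(2L/(ρ·S·CL))
v = √(2 × 3.36×10^6 / (0.31 × 426 × 0.774)) = √65740 = 256 m/s

v = 256 m/s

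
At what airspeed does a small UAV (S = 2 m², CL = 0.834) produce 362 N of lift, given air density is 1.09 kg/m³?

v = 20 m/s

L = ½ρv²S·CL ⇒ v = √(2L/(ρ·S·CL))
v = √(2 × 362 / (1.09 × 2 × 0.834)) = √398.2 = 20 m/s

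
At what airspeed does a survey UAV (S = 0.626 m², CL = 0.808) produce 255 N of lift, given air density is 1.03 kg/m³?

L = ½ρv²S·CL ⇒ v = √(2L/(ρ·S·CL))
v = √(2 × 255 / (1.03 × 0.626 × 0.808)) = √978.9 = 31.3 m/s

v = 31.3 m/s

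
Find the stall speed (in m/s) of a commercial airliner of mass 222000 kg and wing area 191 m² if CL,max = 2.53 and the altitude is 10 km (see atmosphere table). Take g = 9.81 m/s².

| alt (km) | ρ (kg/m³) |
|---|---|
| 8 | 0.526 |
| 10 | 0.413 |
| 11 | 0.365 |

V_stall = 148 m/s

At 10 km, from the table: ρ = 0.413 kg/m³.
Weight W = mg = 222000 × 9.81 = 2.178×10^6 N.
From L = ½ρV²S·CL,max = W: V_stall = √(2W/(ρSCL,max)) = √(2·2.178×10^6/(0.413·191·2.53))
V_stall = √21820 = 148 m/s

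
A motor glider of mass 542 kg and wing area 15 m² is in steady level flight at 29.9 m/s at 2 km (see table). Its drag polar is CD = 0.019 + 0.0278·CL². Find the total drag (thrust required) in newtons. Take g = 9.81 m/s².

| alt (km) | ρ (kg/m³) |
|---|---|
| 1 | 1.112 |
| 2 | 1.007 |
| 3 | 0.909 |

At 2 km, from the table: ρ = 1.007 kg/m³.
In steady level flight, lift balances weight: W = mg = 542 × 9.81 = 5317 N.
Dynamic pressure q = 0.5 × 1.007 × 29.9² = 450.1 Pa.
CL = W/(q·S) = 5317 / (450.1 × 15) = 0.7875.
CD = 0.019 + 0.0278 × 0.7875² = 0.03624.
D = q·S·CD = 450.1 × 15 × 0.03624 = 244.7 N

D = 245 N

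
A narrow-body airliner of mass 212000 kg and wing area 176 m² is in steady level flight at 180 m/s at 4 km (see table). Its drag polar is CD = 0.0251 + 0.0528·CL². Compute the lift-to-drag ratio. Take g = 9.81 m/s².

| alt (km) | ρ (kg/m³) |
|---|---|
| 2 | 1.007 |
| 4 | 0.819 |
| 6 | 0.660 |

At 4 km, from the table: ρ = 0.819 kg/m³.
In steady level flight, lift balances weight: W = mg = 212000 × 9.81 = 2.0797×10^6 N.
Dynamic pressure q = 0.5 × 0.819 × 180² = 13270 Pa.
CL = W/(q·S) = 2.0797×10^6 / (13270 × 176) = 0.8906.
CD = 0.0251 + 0.0528 × 0.8906² = 0.06698.
L/D = CL/CD = 0.8906 / 0.06698 = 13.3

L/D = 13.3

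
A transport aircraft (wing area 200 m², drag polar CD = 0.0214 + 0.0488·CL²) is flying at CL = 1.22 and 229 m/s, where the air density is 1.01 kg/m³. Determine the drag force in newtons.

CD = 0.0214 + 0.0488 × 1.22² = 0.09403
D = ½ρv²S·CD = ½ × 1.01 × 229² × 200 × 0.09403 = 4.98×10^5 N

D = 4.98×10^5 N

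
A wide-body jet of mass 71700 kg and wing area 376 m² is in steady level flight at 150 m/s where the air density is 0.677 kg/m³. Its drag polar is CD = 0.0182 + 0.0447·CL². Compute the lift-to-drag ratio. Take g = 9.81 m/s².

Level flight ⇒ L = W = m·g = 71700 × 9.81 = 7.0338×10^5 N.
Dynamic pressure q = 0.5 × 0.677 × 150² = 7616 Pa.
CL = W/(q·S) = 7.0338×10^5 / (7616 × 376) = 0.2456.
CD = 0.0182 + 0.0447 × 0.2456² = 0.0209.
L/D = CL/CD = 0.2456 / 0.0209 = 11.8

L/D = 11.8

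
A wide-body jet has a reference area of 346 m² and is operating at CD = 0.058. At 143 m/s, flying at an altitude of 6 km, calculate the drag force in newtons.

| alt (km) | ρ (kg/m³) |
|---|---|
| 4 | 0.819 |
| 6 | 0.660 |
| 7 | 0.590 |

At 6 km, from the table: ρ = 0.660 kg/m³.
D = ½ρv²S·CD = ½ × 0.66 × 143² × 346 × 0.058 = 1.35×10^5 N ≈ 135 kN

D = 1.35×10^5 N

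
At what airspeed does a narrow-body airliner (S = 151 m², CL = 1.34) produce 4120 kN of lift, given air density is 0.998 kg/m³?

v = 202 m/s

L = ½ρv²S·CL ⇒ v = √(2L/(ρ·S·CL))
v = √(2 × 4.12×10^6 / (0.998 × 151 × 1.34)) = √40810 = 202 m/s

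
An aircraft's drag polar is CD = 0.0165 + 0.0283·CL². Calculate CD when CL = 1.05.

CD = 0.0477

CD = 0.0165 + 0.0283 × 1.05² = 0.0165 + 0.0312 = 0.0477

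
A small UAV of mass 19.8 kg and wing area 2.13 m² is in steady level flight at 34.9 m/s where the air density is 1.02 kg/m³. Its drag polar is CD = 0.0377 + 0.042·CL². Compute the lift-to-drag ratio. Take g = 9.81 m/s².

L/D = 3.8

Level flight ⇒ L = W = m·g = 19.8 × 9.81 = 194.24 N.
Dynamic pressure q = 0.5 × 1.02 × 34.9² = 621.2 Pa.
CL = 2W/(ρv²S) = 2×194.24/(1.02×34.9²×2.13) = 0.1468.
CD = 0.0377 + 0.042 × 0.1468² = 0.03861.
L/D = CL/CD = 0.1468 / 0.03861 = 3.8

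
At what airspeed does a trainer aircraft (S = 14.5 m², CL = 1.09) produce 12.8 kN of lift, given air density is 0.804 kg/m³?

L = ½ρv²S·CL ⇒ v = √(2L/(ρ·S·CL))
v = √(2 × 12800 / (0.804 × 14.5 × 1.09)) = √2015 = 44.9 m/s

v = 44.9 m/s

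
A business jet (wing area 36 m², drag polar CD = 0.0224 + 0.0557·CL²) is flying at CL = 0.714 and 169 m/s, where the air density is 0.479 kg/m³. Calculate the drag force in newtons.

CD = 0.0224 + 0.0557 × 0.714² = 0.0508
D = ½ρv²S·CD = ½ × 0.479 × 169² × 36 × 0.0508 = 12500 N

D = 12500 N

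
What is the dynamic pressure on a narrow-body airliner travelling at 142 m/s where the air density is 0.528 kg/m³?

q = ½ρv² = ½ × 0.528 × 142² = 5320 Pa

q = 5320 Pa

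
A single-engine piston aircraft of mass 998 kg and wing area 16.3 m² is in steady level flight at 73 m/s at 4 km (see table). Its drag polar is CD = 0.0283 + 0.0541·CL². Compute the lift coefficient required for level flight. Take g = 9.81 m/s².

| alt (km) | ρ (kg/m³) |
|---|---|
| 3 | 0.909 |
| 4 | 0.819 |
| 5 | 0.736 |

At 4 km, from the table: ρ = 0.819 kg/m³.
Weight W = mg = 998 × 9.81 = 9790.4 N; in level flight L = W.
q = ½ρv² = ½ × 0.819 × 73² = 2182 Pa.
CL = W/(q·S) = 9790.4 / (2182 × 16.3) = 0.2752.

CL = 0.275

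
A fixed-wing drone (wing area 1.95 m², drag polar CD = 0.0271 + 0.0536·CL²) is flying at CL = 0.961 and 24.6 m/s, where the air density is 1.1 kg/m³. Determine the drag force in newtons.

CD = 0.0271 + 0.0536 × 0.961² = 0.0766
D = ½ρv²S·CD = ½ × 1.1 × 24.6² × 1.95 × 0.0766 = 49.7 N

D = 49.7 N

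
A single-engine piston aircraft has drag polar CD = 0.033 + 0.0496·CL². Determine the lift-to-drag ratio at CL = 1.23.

CD = 0.033 + 0.0496 × 1.23² = 0.108
L/D = CL/CD = 1.23 / 0.108 = 11.4

L/D = 11.4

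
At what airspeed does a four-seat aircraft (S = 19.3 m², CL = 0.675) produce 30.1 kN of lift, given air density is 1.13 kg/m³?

L = ½ρv²S·CL ⇒ v = √(2L/(ρ·S·CL))
v = √(2 × 30100 / (1.13 × 19.3 × 0.675)) = √4089 = 63.9 m/s

v = 63.9 m/s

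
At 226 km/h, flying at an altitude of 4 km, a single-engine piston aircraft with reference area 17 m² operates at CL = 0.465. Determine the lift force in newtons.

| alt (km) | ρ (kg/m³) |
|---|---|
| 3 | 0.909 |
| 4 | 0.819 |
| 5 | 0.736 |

L = 12800 N

At 4 km, from the table: ρ = 0.819 kg/m³.
Convert speed: v = 226 km/h ÷ 3.6 = 62.78 m/s.
Dynamic pressure q = ½ρv² = ½ × 0.819 × 62.78² = 1614 Pa.
L = q·S·CL = 1614 × 17 × 0.465 = 12800 N ≈ 12.8 kN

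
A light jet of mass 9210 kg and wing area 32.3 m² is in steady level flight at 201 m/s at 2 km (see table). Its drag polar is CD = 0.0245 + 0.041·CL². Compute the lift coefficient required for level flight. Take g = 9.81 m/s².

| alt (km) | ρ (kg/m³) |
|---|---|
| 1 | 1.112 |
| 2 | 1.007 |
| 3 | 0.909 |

CL = 0.138

At 2 km, from the table: ρ = 1.007 kg/m³.
In steady level flight, lift balances weight: W = mg = 9210 × 9.81 = 90350 N.
q = ½ρv² = ½ × 1.007 × 201² = 20340 Pa.
Required CL = L/(qS) = 90350/(20340·32.3) = 0.1375.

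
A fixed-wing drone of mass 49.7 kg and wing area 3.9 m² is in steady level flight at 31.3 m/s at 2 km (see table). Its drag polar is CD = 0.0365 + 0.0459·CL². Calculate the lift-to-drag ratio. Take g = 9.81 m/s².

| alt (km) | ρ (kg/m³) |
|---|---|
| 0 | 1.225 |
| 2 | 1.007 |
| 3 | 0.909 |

At 2 km, from the table: ρ = 1.007 kg/m³.
Level flight ⇒ L = W = m·g = 49.7 × 9.81 = 487.56 N.
Dynamic pressure q = 0.5 × 1.007 × 31.3² = 493.3 Pa.
CL = 2W/(ρv²S) = 2×487.56/(1.007×31.3²×3.9) = 0.2534.
CD = 0.0365 + 0.0459 × 0.2534² = 0.03945.
L/D = CL/CD = 0.2534 / 0.03945 = 6.42

L/D = 6.42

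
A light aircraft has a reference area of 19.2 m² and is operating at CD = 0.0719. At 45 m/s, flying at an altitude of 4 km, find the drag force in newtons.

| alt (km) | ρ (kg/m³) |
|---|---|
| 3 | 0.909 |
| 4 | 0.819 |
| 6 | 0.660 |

D = 1140 N

At 4 km, from the table: ρ = 0.819 kg/m³.
Dynamic pressure q = ½ρv² = ½ × 0.819 × 45² = 829.2 Pa.
D = q·S·CD = 829.2 × 19.2 × 0.0719 = 1140 N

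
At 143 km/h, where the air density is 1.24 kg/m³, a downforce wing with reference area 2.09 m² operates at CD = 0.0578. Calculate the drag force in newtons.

Convert speed: v = 143 km/h ÷ 3.6 = 39.72 m/s.
Dynamic pressure q = ½ρv² = ½ × 1.24 × 39.72² = 978.3 Pa.
D = q·S·CD = 978.3 × 2.09 × 0.0578 = 118 N

D = 118 N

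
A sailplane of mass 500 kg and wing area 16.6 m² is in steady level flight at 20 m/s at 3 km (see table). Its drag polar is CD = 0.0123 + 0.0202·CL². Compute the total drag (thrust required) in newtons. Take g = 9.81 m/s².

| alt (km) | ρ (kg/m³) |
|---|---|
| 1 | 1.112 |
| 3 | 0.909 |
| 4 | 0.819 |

At 3 km, from the table: ρ = 0.909 kg/m³.
Level flight ⇒ L = W = m·g = 500 × 9.81 = 4905 N.
q = ½ρv² = ½ × 0.909 × 20² = 181.8 Pa.
Required CL = L/(qS) = 4905/(181.8·16.6) = 1.625.
CD = 0.0123 + 0.0202 × 1.625² = 0.06566.
D = q·S·CD = 181.8 × 16.6 × 0.06566 = 198.2 N

D = 198 N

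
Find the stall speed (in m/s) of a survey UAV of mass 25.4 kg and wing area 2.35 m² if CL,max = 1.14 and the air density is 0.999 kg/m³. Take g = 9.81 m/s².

Stall occurs when L = W at CL,max. W = mg = 25.4 × 9.81 = 249.2 N.
From L = ½ρV²S·CL,max = W: V_stall = √(2W/(ρSCL,max)) = √(2·249.2/(0.999·2.35·1.14))
V_stall = √186.2 = 13.6 m/s

V_stall = 13.6 m/s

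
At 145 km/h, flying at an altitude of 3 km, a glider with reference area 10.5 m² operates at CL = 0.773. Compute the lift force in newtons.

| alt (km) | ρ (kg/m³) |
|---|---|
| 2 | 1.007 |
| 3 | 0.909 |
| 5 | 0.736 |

At 3 km, from the table: ρ = 0.909 kg/m³.
Convert speed: v = 145 km/h ÷ 3.6 = 40.28 m/s.
Dynamic pressure q = ½ρv² = ½ × 0.909 × 40.28² = 737.3 Pa.
L = q·S·CL = 737.3 × 10.5 × 0.773 = 5980 N ≈ 5.98 kN

L = 5980 N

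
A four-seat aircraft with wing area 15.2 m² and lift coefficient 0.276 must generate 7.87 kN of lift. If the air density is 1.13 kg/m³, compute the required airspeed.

v = 57.6 m/s

L = ½ρv²S·CL ⇒ v = √(2L/(ρ·S·CL))
v = √(2 × 7870 / (1.13 × 15.2 × 0.276)) = √3320 = 57.6 m/s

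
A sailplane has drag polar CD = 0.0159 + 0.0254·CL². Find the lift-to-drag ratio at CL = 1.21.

CD = 0.0159 + 0.0254 × 1.21² = 0.05309
L/D = CL/CD = 1.21 / 0.05309 = 22.8

L/D = 22.8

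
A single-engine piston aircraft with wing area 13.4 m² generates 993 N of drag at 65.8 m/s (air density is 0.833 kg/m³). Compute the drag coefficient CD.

From D = ½ρv²S·CD, rearranging gives CD = 2D/(ρv²S).
CD = 2 × 993 / (0.833 × 65.8² × 13.4) = 0.0411

CD = 0.0411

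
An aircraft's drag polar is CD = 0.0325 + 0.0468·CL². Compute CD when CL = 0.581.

CD = 0.0483

CD = 0.0325 + 0.0468 × 0.581² = 0.0325 + 0.0158 = 0.0483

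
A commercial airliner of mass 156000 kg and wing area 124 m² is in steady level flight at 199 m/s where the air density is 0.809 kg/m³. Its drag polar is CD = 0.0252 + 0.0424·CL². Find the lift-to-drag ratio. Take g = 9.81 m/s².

Weight W = mg = 156000 × 9.81 = 1.5304×10^6 N; in level flight L = W.
q = ½ρv² = ½ × 0.809 × 199² = 16020 Pa.
Required CL = L/(qS) = 1.5304×10^6/(16020·124) = 0.7705.
CD = 0.0252 + 0.0424 × 0.7705² = 0.05037.
L/D = CL/CD = 0.7705 / 0.05037 = 15.3

L/D = 15.3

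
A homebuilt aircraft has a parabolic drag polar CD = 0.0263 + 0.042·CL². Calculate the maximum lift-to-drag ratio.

(L/D)max = 15

For CD = CD0 + K·CL², (L/D)max occurs at CL* = √(CD0/K) and equals 1/(2√(K·CD0)).
(L/D)max = 1/(2√(0.042 × 0.0263)) = 1/(2 × 0.03324) = 15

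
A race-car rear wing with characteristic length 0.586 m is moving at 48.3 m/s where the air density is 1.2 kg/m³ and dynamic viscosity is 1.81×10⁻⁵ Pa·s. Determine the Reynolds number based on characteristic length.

Re = 1.88×10^6

Re = ρ·v·c/μ = 1.2 × 48.3 × 0.586 / (1.81×10⁻⁵) = 1.88×10^6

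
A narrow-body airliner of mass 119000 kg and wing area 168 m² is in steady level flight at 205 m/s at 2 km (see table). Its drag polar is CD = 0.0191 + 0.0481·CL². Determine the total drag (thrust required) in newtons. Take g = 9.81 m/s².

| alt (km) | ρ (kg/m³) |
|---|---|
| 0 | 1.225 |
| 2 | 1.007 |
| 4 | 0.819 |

At 2 km, from the table: ρ = 1.007 kg/m³.
Level flight ⇒ L = W = m·g = 119000 × 9.81 = 1.1674×10^6 N.
Dynamic pressure q = 0.5 × 1.007 × 205² = 21160 Pa.
CL = 2W/(ρv²S) = 2×1.1674×10^6/(1.007×205²×168) = 0.3284.
CD = 0.0191 + 0.0481 × 0.3284² = 0.02429.
D = q·S·CD = 21160 × 168 × 0.02429 = 86340 N

D = 86300 N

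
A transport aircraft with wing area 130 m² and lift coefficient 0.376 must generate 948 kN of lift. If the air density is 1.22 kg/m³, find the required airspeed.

v = 178 m/s

L = ½ρv²S·CL ⇒ v = √(2L/(ρ·S·CL))
v = √(2 × 9.48×10^5 / (1.22 × 130 × 0.376)) = √31790 = 178 m/s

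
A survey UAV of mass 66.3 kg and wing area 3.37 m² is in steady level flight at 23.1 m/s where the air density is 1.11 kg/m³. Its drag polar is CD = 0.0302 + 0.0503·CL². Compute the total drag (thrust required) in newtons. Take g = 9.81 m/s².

D = 51.5 N

Weight W = mg = 66.3 × 9.81 = 650.4 N; in level flight L = W.
q = ½ρv² = ½ × 1.11 × 23.1² = 296.2 Pa.
CL = 2W/(ρv²S) = 2×650.4/(1.11×23.1²×3.37) = 0.6517.
CD = 0.0302 + 0.0503 × 0.6517² = 0.05156.
D = q·S·CD = 296.2 × 3.37 × 0.05156 = 51.46 N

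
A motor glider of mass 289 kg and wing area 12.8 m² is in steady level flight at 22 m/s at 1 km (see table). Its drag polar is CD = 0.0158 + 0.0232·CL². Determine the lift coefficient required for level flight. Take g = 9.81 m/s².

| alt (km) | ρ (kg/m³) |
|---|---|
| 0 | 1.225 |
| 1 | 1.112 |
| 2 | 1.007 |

At 1 km, from the table: ρ = 1.112 kg/m³.
Weight W = mg = 289 × 9.81 = 2835.1 N; in level flight L = W.
Dynamic pressure q = 0.5 × 1.112 × 22² = 269.1 Pa.
CL = W/(q·S) = 2835.1 / (269.1 × 12.8) = 0.8231.

CL = 0.823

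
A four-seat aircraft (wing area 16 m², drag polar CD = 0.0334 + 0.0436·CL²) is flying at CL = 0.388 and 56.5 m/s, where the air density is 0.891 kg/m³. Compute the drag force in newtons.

CD = 0.0334 + 0.0436 × 0.388² = 0.03996
D = ½ρv²S·CD = ½ × 0.891 × 56.5² × 16 × 0.03996 = 909 N

D = 909 N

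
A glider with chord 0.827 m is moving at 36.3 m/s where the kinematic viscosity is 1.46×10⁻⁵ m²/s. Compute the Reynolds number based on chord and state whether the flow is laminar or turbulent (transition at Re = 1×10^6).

Re = 2.06×10^6 (turbulent)

Re = v·c/ν = 36.3 × 0.827 / (1.46×10⁻⁵) = 2.06×10^6
Since 2.06×10^6 > 1×10^6, the flow is turbulent.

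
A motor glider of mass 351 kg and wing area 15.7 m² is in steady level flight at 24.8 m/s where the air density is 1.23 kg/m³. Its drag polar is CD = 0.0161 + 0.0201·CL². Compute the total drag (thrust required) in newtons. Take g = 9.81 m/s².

Weight W = mg = 351 × 9.81 = 3443.3 N; in level flight L = W.
q = ½ρv² = ½ × 1.23 × 24.8² = 378.2 Pa.
CL = 2W/(ρv²S) = 2×3443.3/(1.23×24.8²×15.7) = 0.5798.
CD = 0.0161 + 0.0201 × 0.5798² = 0.02286.
D = q·S·CD = 378.2 × 15.7 × 0.02286 = 135.7 N

D = 136 N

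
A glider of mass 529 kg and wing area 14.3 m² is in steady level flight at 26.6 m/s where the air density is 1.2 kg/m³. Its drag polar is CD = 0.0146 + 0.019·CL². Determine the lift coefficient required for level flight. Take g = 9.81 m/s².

CL = 0.855

Weight W = mg = 529 × 9.81 = 5189.5 N; in level flight L = W.
q = ½ρv² = ½ × 1.2 × 26.6² = 424.5 Pa.
Required CL = L/(qS) = 5189.5/(424.5·14.3) = 0.8548.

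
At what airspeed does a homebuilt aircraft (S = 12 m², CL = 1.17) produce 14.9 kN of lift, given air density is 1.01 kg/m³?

L = ½ρv²S·CL ⇒ v = √(2L/(ρ·S·CL))
v = √(2 × 14900 / (1.01 × 12 × 1.17)) = √2101 = 45.8 m/s

v = 45.8 m/s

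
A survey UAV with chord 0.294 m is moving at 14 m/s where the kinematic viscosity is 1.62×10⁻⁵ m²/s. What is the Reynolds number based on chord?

Re = v·c/ν = 14 × 0.294 / (1.62×10⁻⁵) = 2.54×10^5

Re = 2.54×10^5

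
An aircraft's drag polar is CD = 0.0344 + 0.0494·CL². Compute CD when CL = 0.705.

CD = 0.059

CD = 0.0344 + 0.0494 × 0.705² = 0.0344 + 0.02455 = 0.059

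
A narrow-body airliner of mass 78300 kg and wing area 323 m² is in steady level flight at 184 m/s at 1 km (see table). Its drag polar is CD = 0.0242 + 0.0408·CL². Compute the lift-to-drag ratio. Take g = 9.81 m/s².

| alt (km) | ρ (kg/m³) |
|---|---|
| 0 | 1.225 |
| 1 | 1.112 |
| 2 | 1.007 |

At 1 km, from the table: ρ = 1.112 kg/m³.
In steady level flight, lift balances weight: W = mg = 78300 × 9.81 = 7.6812×10^5 N.
q = ½ρv² = ½ × 1.112 × 184² = 18820 Pa.
Required CL = L/(qS) = 7.6812×10^5/(18820·323) = 0.1263.
CD = 0.0242 + 0.0408 × 0.1263² = 0.02485.
L/D = CL/CD = 0.1263 / 0.02485 = 5.08

L/D = 5.08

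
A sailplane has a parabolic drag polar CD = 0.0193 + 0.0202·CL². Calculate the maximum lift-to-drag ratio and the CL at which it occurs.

(L/D)max = 25.3, at CL = 0.977

For CD = CD0 + K·CL², (L/D)max occurs at CL* = √(CD0/K) and equals 1/(2√(K·CD0)).
(L/D)max = 1/(2√(0.0202 × 0.0193)) = 1/(2 × 0.01974) = 25.3
CL* = √(0.0193/0.0202) = 0.977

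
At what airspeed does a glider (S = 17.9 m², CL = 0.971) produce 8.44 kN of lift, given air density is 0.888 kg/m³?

L = ½ρv²S·CL ⇒ v = √(2L/(ρ·S·CL))
v = √(2 × 8440 / (0.888 × 17.9 × 0.971)) = √1094 = 33.1 m/s

v = 33.1 m/s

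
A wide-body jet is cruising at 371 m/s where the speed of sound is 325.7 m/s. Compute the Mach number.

M = v/a = 371 / 325.7 = 1.14

M = 1.14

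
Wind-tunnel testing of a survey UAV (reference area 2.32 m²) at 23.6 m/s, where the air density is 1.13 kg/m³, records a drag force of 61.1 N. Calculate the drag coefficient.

From D = ½ρv²S·CD, rearranging gives CD = 2D/(ρv²S).
CD = 2 × 61.1 / (1.13 × 23.6² × 2.32) = 0.0837

CD = 0.0837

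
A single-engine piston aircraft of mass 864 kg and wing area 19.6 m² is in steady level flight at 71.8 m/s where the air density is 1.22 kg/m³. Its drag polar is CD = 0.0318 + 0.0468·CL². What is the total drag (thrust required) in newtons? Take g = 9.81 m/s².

D = 2010 N

In steady level flight, lift balances weight: W = mg = 864 × 9.81 = 8475.8 N.
q = ½ρv² = ½ × 1.22 × 71.8² = 3145 Pa.
CL = W/(q·S) = 8475.8 / (3145 × 19.6) = 0.1375.
CD = 0.0318 + 0.0468 × 0.1375² = 0.03268.
D = q·S·CD = 3145 × 19.6 × 0.03268 = 2015 N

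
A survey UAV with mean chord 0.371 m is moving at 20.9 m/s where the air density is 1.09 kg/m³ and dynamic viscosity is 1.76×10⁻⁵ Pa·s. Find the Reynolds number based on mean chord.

Re = ρ·v·c/μ = 1.09 × 20.9 × 0.371 / (1.76×10⁻⁵) = 4.8×10^5

Re = 4.8×10^5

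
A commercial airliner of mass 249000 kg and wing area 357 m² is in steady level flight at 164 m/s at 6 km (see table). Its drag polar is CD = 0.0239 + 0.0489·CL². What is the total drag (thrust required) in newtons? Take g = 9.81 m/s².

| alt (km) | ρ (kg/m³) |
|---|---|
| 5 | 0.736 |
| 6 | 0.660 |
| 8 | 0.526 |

D = 1.68×10^5 N

At 6 km, from the table: ρ = 0.660 kg/m³.
Weight W = mg = 249000 × 9.81 = 2.4427×10^6 N; in level flight L = W.
q = ½ρv² = ½ × 0.66 × 164² = 8876 Pa.
CL = W/(q·S) = 2.4427×10^6 / (8876 × 357) = 0.7709.
CD = 0.0239 + 0.0489 × 0.7709² = 0.05296.
D = q·S·CD = 8876 × 357 × 0.05296 = 1.678×10^5 N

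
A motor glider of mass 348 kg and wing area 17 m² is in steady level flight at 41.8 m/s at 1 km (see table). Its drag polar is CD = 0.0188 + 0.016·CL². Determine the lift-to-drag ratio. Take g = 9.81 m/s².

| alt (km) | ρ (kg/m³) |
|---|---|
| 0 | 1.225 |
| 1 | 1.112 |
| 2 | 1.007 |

At 1 km, from the table: ρ = 1.112 kg/m³.
In steady level flight, lift balances weight: W = mg = 348 × 9.81 = 3413.9 N.
Dynamic pressure q = 0.5 × 1.112 × 41.8² = 971.5 Pa.
CL = W/(q·S) = 3413.9 / (971.5 × 17) = 0.2067.
CD = 0.0188 + 0.016 × 0.2067² = 0.01948.
L/D = CL/CD = 0.2067 / 0.01948 = 10.6

L/D = 10.6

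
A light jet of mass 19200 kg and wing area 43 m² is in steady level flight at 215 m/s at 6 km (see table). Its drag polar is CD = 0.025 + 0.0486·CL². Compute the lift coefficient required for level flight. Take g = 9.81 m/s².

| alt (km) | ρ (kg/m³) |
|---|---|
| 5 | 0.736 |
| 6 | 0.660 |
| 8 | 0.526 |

CL = 0.287

At 6 km, from the table: ρ = 0.660 kg/m³.
In steady level flight, lift balances weight: W = mg = 19200 × 9.81 = 1.8835×10^5 N.
q = ½ρv² = ½ × 0.66 × 215² = 15250 Pa.
Required CL = L/(qS) = 1.8835×10^5/(15250·43) = 0.2872.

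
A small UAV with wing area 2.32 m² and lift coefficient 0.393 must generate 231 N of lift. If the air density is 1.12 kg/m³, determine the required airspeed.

v = 21.3 m/s

L = ½ρv²S·CL ⇒ v = √(2L/(ρ·S·CL))
v = √(2 × 231 / (1.12 × 2.32 × 0.393)) = √452.4 = 21.3 m/s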